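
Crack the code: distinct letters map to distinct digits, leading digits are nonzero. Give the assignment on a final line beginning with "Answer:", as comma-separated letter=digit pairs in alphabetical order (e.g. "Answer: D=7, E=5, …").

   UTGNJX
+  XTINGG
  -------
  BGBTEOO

Step 1. [col 1: X + G ≡ O (mod 10)] X=9 is one option consistent with column 1 (X + G ≡ O (mod 10), carry-in 0) — take it, so X=9.
Step 2. [B] B is the leading digit of a 7-digit sum of two 6-digit numbers; the final carry is exactly 1. So B=1.
Step 3. [col 1: X + G ≡ O (mod 10)] G=3 is one option consistent with column 1 (X + G ≡ O (mod 10), carry-in 0) — take it. So G=3.
Step 4. [col 1: X + G ≡ O (mod 10)] in column 1 we have X+G≡O with carry-in 0; given X=9, G=3 and digits 1,3,9 already taken and all letters distinct, that pins O to 2. So O=2.
Step 5. [col 2: J + G ≡ O (mod 10)] in column 2 we have J+G≡O with carry-in 1; given G=3, O=2 and digits 1,2,3,9 already taken and all letters distinct, that pins J to 8. So J=8.
Step 6. [col 3: N + N ≡ E (mod 10)] from column 3 (nothing yet, carry-in 1, digits 1,2,3,8,9 already taken and all letters distinct): N must equal 7. So N=7.
Step 7. [col 3: N + N ≡ E (mod 10)] in column 3 we have N+N≡E with carry-in 1; given N=7 and digits 1,2,3,7,8,9 already taken and all letters distinct, that pins E to 5, so E=5.
Step 8. [col 4: G + I ≡ T (mod 10)] no forcing yet in column 4 (carry-in 1); I=6 is free and consistent — try it ⇒ I=6.
Step 9. [col 4: G + I ≡ T (mod 10)] from column 4 (G=3, I=6, carry-in 1, digits 1,2,3,5,6,7,8,9 already taken and all letters distinct): T must equal 0, so T=0.
Step 10. [col 6: U + X ≡ G (mod 10)] column 6 reads U+X+carry(0)=G with X=9, G=3; with digits 0,1,2,3,5,6,7,8,9 already taken and all letters distinct, the only value for U is 4 ⇒ U=4.

Answer: B=1, E=5, G=3, I=6, J=8, N=7, O=2, T=0, U=4, X=9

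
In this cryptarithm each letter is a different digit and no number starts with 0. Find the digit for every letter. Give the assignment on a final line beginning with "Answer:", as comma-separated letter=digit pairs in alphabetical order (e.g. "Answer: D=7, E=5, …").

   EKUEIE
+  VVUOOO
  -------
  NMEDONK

Step 1. [N] N is the leading digit of a 7-digit sum of two 6-digit numbers; the final carry is exactly 1, so N=1.
Step 2. [col 1: E + O ≡ K (mod 10)] O=6 is one option consistent with column 1 (E + O ≡ K (mod 10), carry-in 0) — take it ⇒ O=6.
Step 3. [col 1: E + O ≡ K (mod 10)] several values work for E in column 1 (E + O ≡ K (mod 10), carry-in 0); try E=9, so E=9.
Step 4. [col 1: E + O ≡ K (mod 10)] column 1: given E=9, O=6, carry-in 0, and digits 1,6,9 already taken and all letters distinct, E+O≡K (mod 10) forces K=5, so K=5.
Step 5. [col 2: I + O ≡ N (mod 10)] from column 2 (O=6, N=1, carry-in 1, digits 1,5,6,9 already taken and all letters distinct): I must equal 4. So I=4.
Step 6. [col 4: U + U ≡ D (mod 10)] column 4 reads U+U+carry(1)=D with nothing yet; with digits 1,4,5,6,9 already taken and all letters distinct, the only value for D is 7. So D=7.
Step 7. [col 4: U + U ≡ D (mod 10)] several values work for U in column 4 (U + U ≡ D (mod 10), carry-in 1); try U=8, so U=8.
Step 8. [col 5: K + V ≡ E (mod 10)] in column 5 we have K+V≡E with carry-in 1; given K=5, E=9 and digits 1,4,5,6,7,8,9 already taken and all letters distinct, that pins V to 3. So V=3.
Step 9. [col 6: E + V ≡ M (mod 10)] column 6: given E=9, V=3, carry-in 0, and digits 1,3,4,5,6,7,8,9 already taken and all letters distinct, E+V≡M (mod 10) forces M=2, so M=2.

Answer: D=7, E=9, I=4, K=5, M=2, N=1, O=6, U=8, V=3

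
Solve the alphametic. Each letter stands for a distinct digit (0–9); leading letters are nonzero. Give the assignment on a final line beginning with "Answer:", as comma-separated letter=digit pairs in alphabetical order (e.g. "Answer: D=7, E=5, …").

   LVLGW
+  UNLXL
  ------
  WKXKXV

Step 1. [col 1: W + L ≡ V (mod 10)] several values work for W in column 1 (W + L ≡ V (mod 10), carry-in 0); try W=1, so W=1.
Step 2. [col 1: W + L ≡ V (mod 10)] V=8 is one option consistent with column 1 (W + L ≡ V (mod 10), carry-in 0) — take it ⇒ V=8.
Step 3. [col 1: W + L ≡ V (mod 10)] column 1 reads W+L+carry(0)=V with W=1, V=8; with digits 1,8 already taken and all letters distinct, the only value for L is 7 ⇒ L=7.
Step 4. [col 2: G + X ≡ X (mod 10)] in column 2 we have G+X≡X with carry-in 0; given nothing yet and digits 1,7,8 already taken and all letters distinct, that pins G to 0 ⇒ G=0.
Step 5. [col 2: G + X ≡ X (mod 10)] X=2 is one option consistent with column 2 (G + X ≡ X (mod 10), carry-in 0) — take it, so X=2.
Step 6. [col 3: L + L ≡ K (mod 10)] in column 3 we have L+L≡K with carry-in 0; given L=7 and digits 0,1,2,7,8 already taken and all letters distinct, that pins K to 4 ⇒ K=4.
Step 7. [col 4: V + N ≡ X (mod 10)] in column 4 we have V+N≡X with carry-in 1; given V=8, X=2 and digits 0,1,2,4,7,8 already taken and all letters distinct, that pins N to 3 ⇒ N=3.
Step 8. [col 5: L + U ≡ K (mod 10)] from column 5 (L=7, K=4, carry-in 1, digits 0,1,2,3,4,7,8 already taken and all letters distinct): U must equal 6, so U=6.

Answer: G=0, K=4, L=7, N=3, U=6, V=8, W=1, X=2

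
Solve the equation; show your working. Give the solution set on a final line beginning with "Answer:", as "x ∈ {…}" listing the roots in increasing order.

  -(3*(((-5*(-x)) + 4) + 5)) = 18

Step 1. [-(3*(((-5*(-x)) + 4) + 5)) = 18] flip signs both sides ⇒ neg: 3*(((-5*(-x)) + 4) + 5) = -18.
Step 2. [3*(((-5*(-x)) + 4) + 5) = -18] divide by the outer 3. So div: ((-5*(-x)) + 4) + 5 = -6.
Step 3. [((-5*(-x)) + 4) + 5 = -6] the outer +5 inverts by subtracting 5, so sub: (-5*(-x)) + 4 = -11.
Step 4. [(-5*(-x)) + 4 = -11] the outer +4 inverts by subtracting 4, so sub: -5*(-x) = -15.
Step 5. [-5*(-x) = -15] -5·(inner) — divide through by -5, so div: -x = 3.
Step 6. [-x = 3] flip signs both sides ⇒ neg: x = -3.

Answer: x ∈ {-3}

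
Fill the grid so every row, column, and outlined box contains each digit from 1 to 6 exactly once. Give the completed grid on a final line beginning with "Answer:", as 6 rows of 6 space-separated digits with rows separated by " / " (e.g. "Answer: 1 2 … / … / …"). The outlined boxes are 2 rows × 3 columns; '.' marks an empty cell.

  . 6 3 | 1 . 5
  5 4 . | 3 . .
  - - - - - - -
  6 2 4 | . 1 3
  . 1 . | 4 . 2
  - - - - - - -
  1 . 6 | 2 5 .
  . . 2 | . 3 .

Step 1. [r2c5∈{2,6}] in row 2, 2 fits only at r2c5. So r2c5=2.
Step 2. [r6c6∈{1,4,6}] row 6 places 1 nowhere but r6c6, so r6c6=1.
Step 3. [r2c6∈{6}] r2c6 is down to just 6. So r2c6=6.
Step 4. [r6c1∈{4}] r6c1's peers cover all but 4 ⇒ r6c1=4.
Step 5. [r5c6∈{4}] r5c6 has the single candidate 4 ⇒ r5c6=4.
Step 6. [r1c1∈{2}] r1c1 has the single candidate 2. So r1c1=2.
Step 7. [r2c3∈{1}] only 1 remains possible at r2c3, so r2c3=1.
Step 8. [r3c4∈{5}] r3c4 is down to just 5 ⇒ r3c4=5.
Step 9. [r4c5∈{6}] r4c5 is down to just 6, so r4c5=6.
Step 10. [r5c2∈{3}] nothing but 3 survives at r5c2. So r5c2=3.
Step 11. [r1c5∈{4}] r1c5 has the single candidate 4. So r1c5=4.
Step 12. [r6c4∈{6}] r6c4 is down to just 6 ⇒ r6c4=6.
Step 13. [r4c3∈{5}] only 5 remains possible at r4c3, so r4c3=5.
Step 14. [r6c2∈{5}] only 5 remains possible at r6c2. So r6c2=5.
Step 15. [r4c1∈{3}] nothing but 3 survives at r4c1. So r4c1=3.

Answer: 2 6 3 1 4 5 / 5 4 1 3 2 6 / 6 2 4 5 1 3 / 3 1 5 4 6 2 / 1 3 6 2 5 4 / 4 5 2 6 3 1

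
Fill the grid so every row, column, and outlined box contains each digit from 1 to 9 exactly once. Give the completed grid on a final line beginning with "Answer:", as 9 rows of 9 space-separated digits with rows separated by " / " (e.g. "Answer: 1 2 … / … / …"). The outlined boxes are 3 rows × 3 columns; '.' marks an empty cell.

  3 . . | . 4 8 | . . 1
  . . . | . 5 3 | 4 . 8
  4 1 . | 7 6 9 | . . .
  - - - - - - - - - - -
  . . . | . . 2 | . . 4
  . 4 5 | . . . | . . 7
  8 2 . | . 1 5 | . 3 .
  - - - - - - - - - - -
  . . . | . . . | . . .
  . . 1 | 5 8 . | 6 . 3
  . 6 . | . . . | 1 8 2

Step 1. [r6c3∈{6,7,9}] r6c3 is the only open cell in row 6 admitting 7. So r6c3=7.
Step 2. [r6c7∈{9}] nothing but 9 survives at r6c7 ⇒ r6c7=9.
Step 3. [r7c9∈{5,9}] 9 has one home in col 9: r7c9 ⇒ r7c9=9.
Step 4. [r5c6∈{6}] r5c6's peers cover all but 6, so r5c6=6.
Step 5. [r8c1∈{2,7,9}] in row 8, 2 fits only at r8c1. So r8c1=2.
Step 6. [r8c2∈{7,9}] across row 8, 9 lands solely at r8c2, so r8c2=9.
Step 7. [r1c4∈{2}] r1c4's peers cover all but 2 ⇒ r1c4=2.
Step 8. [r1c2∈{5,7}] in box 1, 5 fits only at r1c2 ⇒ r1c2=5.
Step 9. [r4c2∈{3}] r4c2's peers cover all but 3. So r4c2=3.
Step 10. [r1c7∈{7}] only 7 remains possible at r1c7, so r1c7=7.
Step 11. [r7c7∈{5}] r7c7 has the single candidate 5 ⇒ r7c7=5.
Step 12. [r7c1∈{7}] only 7 remains possible at r7c1 ⇒ r7c1=7.
Step 13. [r7c8∈{4}] only 4 remains possible at r7c8. So r7c8=4.
Step 14. [r9c3∈{3,4}] across col 3, 4 lands solely at r9c3. So r9c3=4.
Step 15. [r4c8∈{1,5,6}] in row 4, 5 fits only at r4c8, so r4c8=5.
Step 16. [r3c8∈{2}] r3c8 has the single candidate 2 ⇒ r3c8=2.
Step 17. [r7c3∈{3,8}] in col 3, 3 fits only at r7c3. So r7c3=3.
Step 18. [r4c1∈{1,6,9}] in row 4, 1 fits only at r4c1, so r4c1=1.
Step 19. [r5c1∈{9}] nothing but 9 survives at r5c1, so r5c1=9.
Step 20. [r2c1∈{6}] nothing but 6 survives at r2c1 ⇒ r2c1=6.
Step 21. [r2c8∈{9}] r2c8's peers cover all but 9. So r2c8=9.
Step 22. [r4c7∈{8}] r4c7 is down to just 8 ⇒ r4c7=8.
Step 23. [r4c4∈{9}] r4c4 is down to just 9. So r4c4=9.
Step 24. [r5c5∈{3}] r5c5 has the single candidate 3. So r5c5=3.
Step 25. [r9c6∈{7}] r9c6 is down to just 7. So r9c6=7.
Step 26. [r2c4∈{1}] r2c4's peers cover all but 1, so r2c4=1.
Step 27. [r6c9∈{6}] r6c9 is down to just 6 ⇒ r6c9=6.
Step 28. [r4c3∈{6}] only 6 remains possible at r4c3, so r4c3=6.
Step 29. [r7c5∈{2}] nothing but 2 survives at r7c5, so r7c5=2.
Step 30. [r1c3∈{9}] r1c3's peers cover all but 9, so r1c3=9.
Step 31. [r7c6∈{1}] r7c6's peers cover all but 1, so r7c6=1.
Step 32. [r7c4∈{6}] r7c4's peers cover all but 6 ⇒ r7c4=6.
Step 33. [r5c4∈{8}] nothing but 8 survives at r5c4. So r5c4=8.
Step 34. [r3c7∈{3}] r3c7 is down to just 3 ⇒ r3c7=3.
Step 35. [r8c6∈{4}] nothing but 4 survives at r8c6. So r8c6=4.
Step 36. [r2c3∈{2}] only 2 remains possible at r2c3 ⇒ r2c3=2.
Step 37. [r7c2∈{8}] only 8 remains possible at r7c2, so r7c2=8.
Step 38. [r5c7∈{2}] r5c7's peers cover all but 2, so r5c7=2.
Step 39. [r5c8∈{1}] r5c8's peers cover all but 1 ⇒ r5c8=1.
Step 40. [r2c2∈{7}] r2c2 is down to just 7 ⇒ r2c2=7.
Step 41. [r8c8∈{7}] r8c8 is down to just 7, so r8c8=7.
Step 42. [r9c1∈{5}] r9c1 has the single candidate 5. So r9c1=5.
Step 43. [r1c8∈{6}] r1c8 is down to just 6 ⇒ r1c8=6.
Step 44. [r9c4∈{3}] r9c4 is down to just 3. So r9c4=3.
Step 45. [r3c3∈{8}] r3c3 has the single candidate 8. So r3c3=8.
Step 46. [r4c5∈{7}] r4c5 is down to just 7 ⇒ r4c5=7.
Step 47. [r6c4∈{4}] r6c4 is down to just 4, so r6c4=4.
Step 48. [r3c9∈{5}] nothing but 5 survives at r3c9. So r3c9=5.
Step 49. [r9c5∈{9}] only 9 remains possible at r9c5, so r9c5=9.

Answer: 3 5 9 2 4 8 7 6 1 / 6 7 2 1 5 3 4 9 8 / 4 1 8 7 6 9 3 2 5 / 1 3 6 9 7 2 8 5 4 / 9 4 5 8 3 6 2 1 7 / 8 2 7 4 1 5 9 3 6 / 7 8 3 6 2 1 5 4 9 / 2 9 1 5 8 4 6 7 3 / 5 6 4 3 9 7 1 8 2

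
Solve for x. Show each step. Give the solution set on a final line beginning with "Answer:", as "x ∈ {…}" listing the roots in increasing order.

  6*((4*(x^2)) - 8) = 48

Step 1. [6*((4*(x^2)) - 8) = 48] LHS = 6·(…); ÷6 both sides ⇒ div: (4*(x^2)) - 8 = 8.
Step 2. [(4*(x^2)) - 8 = 8] 4 divides every term; factor it out. So factor: (x^2) - 2 = 2.
Step 3. [(x^2) - 2 = 2] 2 comes off first (add 2). So sub: x^2 = 4.
Step 4. [x^2 = 4] √ both sides: 4 ≥ 0 gives two branches ⇒ sqrt: x = 2 or -2.

Answer: x ∈ {-2, 2}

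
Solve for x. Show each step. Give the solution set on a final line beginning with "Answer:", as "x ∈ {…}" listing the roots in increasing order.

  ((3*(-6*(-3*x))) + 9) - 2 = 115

Step 1. [((3*(-6*(-3*x))) + 9) - 2 = 115] peel the -2: add 2 from each side ⇒ sub: (3*(-6*(-3*x))) + 9 = 117.
Step 2. [(3*(-6*(-3*x))) + 9 = 117] common factor 3 (LHS and 117) — divide through. So factor: (-6*(-3*x)) + 3 = 39.
Step 3. [(-6*(-3*x)) + 3 = 39] subtract 3: x sits inside (… + 3), so sub: -6*(-3*x) = 36.
Step 4. [-6*(-3*x) = 36] -6 out front; divide by -6. So div: -3*x = -6.
Step 5. [-3*x = -6] -3·(inner) — divide through by -3 ⇒ div: x = 2.

Answer: x ∈ {2}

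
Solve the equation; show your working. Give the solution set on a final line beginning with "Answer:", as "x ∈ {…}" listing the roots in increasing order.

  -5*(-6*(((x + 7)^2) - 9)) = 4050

Step 1. [-5*(-6*(((x + 7)^2) - 9)) = 4050] LHS = -5·(…); ÷-5 both sides. So div: -6*(((x + 7)^2) - 9) = -810.
Step 2. [-6*(((x + 7)^2) - 9) = -810] leading coefficient -6: divide by -6, so div: ((x + 7)^2) - 9 = 135.
Step 3. [((x + 7)^2) - 9 = 135] peel the -9: add 9 from each side. So sub: (x + 7)^2 = 144.
Step 4. [(x + 7)^2 = 144] 144 ≥ 0, LHS is (·)² — take ±√, so sqrt: x + 7 = 12 or -12.
Step 5. [x + 7 = 12 or -12] 7 comes off first (subtract 7). So sub: x = 5 or -19.

Answer: x ∈ {-19, 5}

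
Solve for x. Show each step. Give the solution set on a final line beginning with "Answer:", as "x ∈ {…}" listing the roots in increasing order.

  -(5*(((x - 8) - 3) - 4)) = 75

Step 1. [-(5*(((x - 8) - 3) - 4)) = 75] leading − — multiply by −1, so neg: 5*(((x - 8) - 3) - 4) = -75.
Step 2. [5*(((x - 8) - 3) - 4) = -75] LHS = 5·(…); ÷5 both sides, so div: ((x - 8) - 3) - 4 = -15.
Step 3. [((x - 8) - 3) - 4 = -15] -4 is outermost — add 4 both sides. So sub: (x - 8) - 3 = -11.
Step 4. [(x - 8) - 3 = -11] 3 comes off first (add 3). So sub: x - 8 = -8.
Step 5. [x - 8 = -8] peel the -8: add 8 from each side ⇒ sub: x = 0.

Answer: x ∈ {0}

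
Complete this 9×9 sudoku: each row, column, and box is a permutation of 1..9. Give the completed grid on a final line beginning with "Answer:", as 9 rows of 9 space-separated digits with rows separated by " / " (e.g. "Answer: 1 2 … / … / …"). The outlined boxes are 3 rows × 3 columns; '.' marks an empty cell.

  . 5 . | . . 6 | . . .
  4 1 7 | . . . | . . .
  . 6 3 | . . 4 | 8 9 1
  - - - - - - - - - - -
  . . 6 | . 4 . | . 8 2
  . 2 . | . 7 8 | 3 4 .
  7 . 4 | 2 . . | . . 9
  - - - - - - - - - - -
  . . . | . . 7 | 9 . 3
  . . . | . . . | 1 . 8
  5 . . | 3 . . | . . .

Step 1. [r3c1∈{2}] r3c1 has the single candidate 2, so r3c1=2.
Step 2. [r3c5∈{5}] r3c5 is down to just 5 ⇒ r3c5=5.
Step 3. [r5c3∈{1,5,9}] col 3 places 5 nowhere but r5c3. So r5c3=5.
Step 4. [r5c9∈{6}] r5c9 is down to just 6, so r5c9=6.
Step 5. [r6c5∈{1,3,6}] in row 6, 6 fits only at r6c5. So r6c5=6.
Step 6. [r6c7∈{5}] r6c7 is down to just 5. So r6c7=5.
Step 7. [r6c2∈{3,8}] in row 6, 8 fits only at r6c2 ⇒ r6c2=8.
Step 8. [r6c6∈{1,3}] r6c6 is the only open cell in row 6 admitting 3. So r6c6=3.
Step 9. [r7c2∈{4}] nothing but 4 survives at r7c2. So r7c2=4.
Step 10. [r8c4∈{4,5,6,9}] r8c4 is the only open cell in row 8 admitting 4 ⇒ r8c4=4.
Step 11. [r7c4∈{1,5,6,8}] r7c4 is the only open cell in col 4 admitting 6, so r7c4=6.
Step 12. [r8c6∈{2,5,9}] across box 8, 5 lands solely at r8c6, so r8c6=5.
Step 13. [r8c1∈{3,6,9}] col 1 places 6 nowhere but r8c1. So r8c1=6.
Step 14. [r8c2∈{3,7,9}] row 8 places 3 nowhere but r8c2, so r8c2=3.
Step 15. [r8c8∈{2,7}] in row 8, 7 fits only at r8c8, so r8c8=7.
Step 16. [r4c2∈{9}] only 9 remains possible at r4c2, so r4c2=9.
Step 17. [r4c6∈{1}] r4c6 has the single candidate 1 ⇒ r4c6=1.
Step 18. [r1c1∈{8,9}] r1c1 is the only open cell in col 1 admitting 9, so r1c1=9.
Step 19. [r1c3∈{8}] nothing but 8 survives at r1c3 ⇒ r1c3=8.
Step 20. [r9c5∈{1,2,8,9}] across row 9, 8 lands solely at r9c5, so r9c5=8.
Step 21. [r7c5∈{1,2}] box 8 places 1 nowhere but r7c5 ⇒ r7c5=1.
Step 22. [r1c9∈{4,7}] 7 has one home in col 9: r1c9. So r1c9=7.
Step 23. [r7c3∈{2}] r7c3 has the single candidate 2. So r7c3=2.
Step 24. [r8c5∈{2,9}] row 8 places 2 nowhere but r8c5 ⇒ r8c5=2.
Step 25. [r2c6∈{2,9}] col 6 places 2 nowhere but r2c6. So r2c6=2.
Step 26. [r1c5∈{3}] r1c5 has the single candidate 3. So r1c5=3.
Step 27. [r1c8∈{2}] r1c8 has the single candidate 2, so r1c8=2.
Step 28. [r9c7∈{2,4,6}] row 9 places 2 nowhere but r9c7. So r9c7=2.
Step 29. [r2c8∈{3,5,6}] r2c8 is the only open cell in row 2 admitting 3. So r2c8=3.
Step 30. [r5c4∈{9}] r5c4's peers cover all but 9. So r5c4=9.
Step 31. [r9c6∈{9}] nothing but 9 survives at r9c6 ⇒ r9c6=9.
Step 32. [r9c9∈{4}] nothing but 4 survives at r9c9, so r9c9=4.
Step 33. [r3c4∈{7}] r3c4 has the single candidate 7 ⇒ r3c4=7.
Step 34. [r5c1∈{1}] r5c1 has the single candidate 1. So r5c1=1.
Step 35. [r2c9∈{5}] nothing but 5 survives at r2c9, so r2c9=5.
Step 36. [r1c7∈{4}] r1c7's peers cover all but 4, so r1c7=4.
Step 37. [r2c5∈{9}] r2c5 has the single candidate 9 ⇒ r2c5=9.
Step 38. [r9c8∈{6}] only 6 remains possible at r9c8. So r9c8=6.
Step 39. [r7c1∈{8}] nothing but 8 survives at r7c1, so r7c1=8.
Step 40. [r4c1∈{3}] r4c1 is down to just 3 ⇒ r4c1=3.
Step 41. [r1c4∈{1}] r1c4 is down to just 1 ⇒ r1c4=1.
Step 42. [r9c3∈{1}] r9c3 has the single candidate 1 ⇒ r9c3=1.
Step 43. [r7c8∈{5}] nothing but 5 survives at r7c8, so r7c8=5.
Step 44. [r9c2∈{7}] r9c2 is down to just 7, so r9c2=7.
Step 45. [r6c8∈{1}] only 1 remains possible at r6c8. So r6c8=1.
Step 46. [r4c4∈{5}] r4c4 is down to just 5. So r4c4=5.
Step 47. [r8c3∈{9}] only 9 remains possible at r8c3. So r8c3=9.
Step 48. [r2c4∈{8}] r2c4 has the single candidate 8, so r2c4=8.
Step 49. [r4c7∈{7}] only 7 remains possible at r4c7. So r4c7=7.
Step 50. [r2c7∈{6}] r2c7's peers cover all but 6, so r2c7=6.

Answer: 9 5 8 1 3 6 4 2 7 / 4 1 7 8 9 2 6 3 5 / 2 6 3 7 5 4 8 9 1 / 3 9 6 5 4 1 7 8 2 / 1 2 5 9 7 8 3 4 6 / 7 8 4 2 6 3 5 1 9 / 8 4 2 6 1 7 9 5 3 / 6 3 9 4 2 5 1 7 8 / 5 7 1 3 8 9 2 6 4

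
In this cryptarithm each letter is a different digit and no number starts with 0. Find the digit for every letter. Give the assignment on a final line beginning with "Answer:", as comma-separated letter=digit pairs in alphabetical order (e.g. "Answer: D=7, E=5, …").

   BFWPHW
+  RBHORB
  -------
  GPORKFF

Step 1. [col 1: W + B ≡ F (mod 10)] B=5 is one option consistent with column 1 (W + B ≡ F (mod 10), carry-in 0) — take it ⇒ B=5.
Step 2. [col 1: W + B ≡ F (mod 10)] several values work for F in column 1 (W + B ≡ F (mod 10), carry-in 0); try F=4, so F=4.
Step 3. [col 1: W + B ≡ F (mod 10)] column 1 reads W+B+carry(0)=F with B=5, F=4; with digits 4,5 already taken and all letters distinct, the only value for W is 9, so W=9.
Step 4. [col 2: H + R ≡ F (mod 10)] R=6 is one option consistent with column 2 (H + R ≡ F (mod 10), carry-in 1) — take it. So R=6.
Step 5. [G] the sum has 7 digits but both addends have 6; that extra leading digit G is the final carry, namely 1, so G=1.
Step 6. [col 2: H + R ≡ F (mod 10)] in column 2 we have H+R≡F with carry-in 1; given R=6, F=4 and digits 1,4,5,6,9 already taken and all letters distinct, that pins H to 7. So H=7.
Step 7. [col 3: P + O ≡ K (mod 10)] several values work for O in column 3 (P + O ≡ K (mod 10), carry-in 1); try O=0. So O=0.
Step 8. [col 3: P + O ≡ K (mod 10)] in column 3 we have P+O≡K with carry-in 1; given O=0 and digits 0,1,4,5,6,7,9 already taken and all letters distinct, that pins K to 3. So K=3.
Step 9. [col 3: P + O ≡ K (mod 10)] in column 3 we have P+O≡K with carry-in 1; given O=0, K=3 and digits 0,1,3,4,5,6,7,9 already taken and all letters distinct, that pins P to 2 ⇒ P=2.

Answer: B=5, F=4, G=1, H=7, K=3, O=0, P=2, R=6, W=9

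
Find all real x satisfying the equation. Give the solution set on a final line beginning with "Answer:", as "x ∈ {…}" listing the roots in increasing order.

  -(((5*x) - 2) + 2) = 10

Step 1. [-(((5*x) - 2) + 2) = 10] leading − — multiply by −1, so neg: ((5*x) - 2) + 2 = -10.
Step 2. [((5*x) - 2) + 2 = -10] +2 is outermost — subtract 2 both sides, so sub: (5*x) - 2 = -12.
Step 3. [(5*x) - 2 = -12] 2 comes off first (add 2). So sub: 5*x = -10.
Step 4. [5*x = -10] 5·(inner) — divide through by 5. So div: x = -2.

Answer: x ∈ {-2}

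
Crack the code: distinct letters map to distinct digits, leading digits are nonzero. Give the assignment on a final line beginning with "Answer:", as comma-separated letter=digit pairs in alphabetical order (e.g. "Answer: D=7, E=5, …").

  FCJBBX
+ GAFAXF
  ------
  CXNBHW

Step 1. [col 1: X + F ≡ W (mod 10)] no forcing yet in column 1 (carry-in 0); W=8 is free and consistent — try it, so W=8.
Step 2. [col 1: X + F ≡ W (mod 10)] column 1 (X + F ≡ W (mod 10), carry-in 0) doesn't pin F yet; pick F=2 and continue. So F=2.
Step 3. [col 1: X + F ≡ W (mod 10)] from column 1 (F=2, W=8, carry-in 0, digits 2,8 already taken and all letters distinct): X must equal 6. So X=6.
Step 4. [col 2: B + X ≡ H (mod 10)] no forcing yet in column 2 (carry-in 0); H=1 is free and consistent — try it. So H=1.
Step 5. [col 2: B + X ≡ H (mod 10)] column 2: given X=6, H=1, carry-in 0, and digits 1,2,6,8 already taken and all letters distinct, B+X≡H (mod 10) forces B=5 ⇒ B=5.
Step 6. [col 3: B + A ≡ B (mod 10)] from column 3 (B=5, carry-in 1, digits 1,2,5,6,8 already taken and all letters distinct): A must equal 9, so A=9.
Step 7. [col 4: J + F ≡ N (mod 10)] column 4 (J + F ≡ N (mod 10), carry-in 1) doesn't pin N yet; pick N=3 and continue, so N=3.
Step 8. [col 4: J + F ≡ N (mod 10)] column 4 reads J+F+carry(1)=N with F=2, N=3; with digits 1,2,3,5,6,8,9 already taken and all letters distinct, the only value for J is 0, so J=0.
Step 9. [col 5: C + A ≡ X (mod 10)] column 5: given A=9, X=6, carry-in 0, and digits 0,1,2,3,5,6,8,9 already taken and all letters distinct, C+A≡X (mod 10) forces C=7, so C=7.
Step 10. [col 6: F + G ≡ C (mod 10)] in column 6 we have F+G≡C with carry-in 1; given F=2, C=7 and digits 0,1,2,3,5,6,7,8,9 already taken and all letters distinct, that pins G to 4, so G=4.

Answer: A=9, B=5, C=7, F=2, G=4, H=1, J=0, N=3, W=8, X=6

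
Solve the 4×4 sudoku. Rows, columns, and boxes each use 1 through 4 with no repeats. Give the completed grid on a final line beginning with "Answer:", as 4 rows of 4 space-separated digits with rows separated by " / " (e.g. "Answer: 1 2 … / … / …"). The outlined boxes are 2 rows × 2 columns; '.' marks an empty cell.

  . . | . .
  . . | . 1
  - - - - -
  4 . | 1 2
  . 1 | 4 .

Step 1. [r2c2∈{2,3,4}] r2c2 is the only open cell in row 2 admitting 4 ⇒ r2c2=4.
Step 2. [r1c2∈{2,3}] col 2 places 2 nowhere but r1c2. So r1c2=2.
Step 3. [r2c1∈{3}] r2c1's peers cover all but 3. So r2c1=3.
Step 4. [r1c3∈{3}] r1c3 has the single candidate 3, so r1c3=3.
Step 5. [r3c2∈{3}] nothing but 3 survives at r3c2. So r3c2=3.
Step 6. [r2c3∈{2}] r2c3 has the single candidate 2, so r2c3=2.
Step 7. [r4c1∈{2}] r4c1 is down to just 2, so r4c1=2.
Step 8. [r4c4∈{3}] r4c4 is down to just 3. So r4c4=3.
Step 9. [r1c4∈{4}] r1c4 is down to just 4 ⇒ r1c4=4.
Step 10. [r1c1∈{1}] r1c1 has the single candidate 1. So r1c1=1.

Answer: 1 2 3 4 / 3 4 2 1 / 4 3 1 2 / 2 1 4 3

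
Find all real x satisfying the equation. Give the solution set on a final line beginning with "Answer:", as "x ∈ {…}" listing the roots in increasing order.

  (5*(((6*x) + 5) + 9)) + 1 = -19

Step 1. [(5*(((6*x) + 5) + 9)) + 1 = -19] peel the +1: subtract 1 from each side ⇒ sub: 5*(((6*x) + 5) + 9) = -20.
Step 2. [5*(((6*x) + 5) + 9) = -20] 5·(inner) — divide through by 5. So div: ((6*x) + 5) + 9 = -4.
Step 3. [((6*x) + 5) + 9 = -4] 9 comes off first (subtract 9). So sub: (6*x) + 5 = -13.
Step 4. [(6*x) + 5 = -13] 5 comes off first (subtract 5), so sub: 6*x = -18.
Step 5. [6*x = -18] LHS = 6·(…); ÷6 both sides. So div: x = -3.

Answer: x ∈ {-3}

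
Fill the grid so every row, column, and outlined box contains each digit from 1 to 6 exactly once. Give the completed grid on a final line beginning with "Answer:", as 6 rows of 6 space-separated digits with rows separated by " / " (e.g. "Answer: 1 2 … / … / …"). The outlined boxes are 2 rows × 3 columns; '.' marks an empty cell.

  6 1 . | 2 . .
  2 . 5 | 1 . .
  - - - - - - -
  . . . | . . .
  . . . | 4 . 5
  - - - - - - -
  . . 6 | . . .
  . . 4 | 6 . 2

Step 1. [r3c4∈{3}] nothing but 3 survives at r3c4 ⇒ r3c4=3.
Step 2. [r1c5∈{3,4,5}] across row 1, 5 lands solely at r1c5 ⇒ r1c5=5.
Step 3. [r5c2∈{2,3,5}] in row 5, 2 fits only at r5c2, so r5c2=2.
Step 4. [r2c2∈{3,4}] box 1 places 4 nowhere but r2c2, so r2c2=4.
Step 5. [r5c5∈{1,3,4}] col 5 places 4 nowhere but r5c5 ⇒ r5c5=4.
Step 6. [r3c1∈{1,4,5}] 4 has one home in row 3: r3c1, so r3c1=4.
Step 7. [r3c2∈{5,6}] r3c2 is the only open cell in row 3 admitting 5 ⇒ r3c2=5.
Step 8. [r6c2∈{3}] only 3 remains possible at r6c2 ⇒ r6c2=3.
Step 9. [r6c5∈{1}] r6c5's peers cover all but 1. So r6c5=1.
Step 10. [r2c5∈{3,6}] in col 5, 3 fits only at r2c5, so r2c5=3.
Step 11. [r3c6∈{1,6}] r3c6 is the only open cell in col 6 admitting 1, so r3c6=1.
Step 12. [r4c3∈{1,2,3}] in col 3, 1 fits only at r4c3, so r4c3=1.
Step 13. [r4c5∈{2,6}] in row 4, 2 fits only at r4c5, so r4c5=2.
Step 14. [r5c1∈{1,5}] row 5 places 1 nowhere but r5c1. So r5c1=1.
Step 15. [r1c6∈{4}] r1c6 has the single candidate 4 ⇒ r1c6=4.
Step 16. [r1c3∈{3}] r1c3 has the single candidate 3 ⇒ r1c3=3.
Step 17. [r2c6∈{6}] nothing but 6 survives at r2c6. So r2c6=6.
Step 18. [r3c5∈{6}] only 6 remains possible at r3c5. So r3c5=6.
Step 19. [r4c1∈{3}] r4c1's peers cover all but 3. So r4c1=3.
Step 20. [r5c4∈{5}] r5c4 has the single candidate 5, so r5c4=5.
Step 21. [r5c6∈{3}] only 3 remains possible at r5c6 ⇒ r5c6=3.
Step 22. [r6c1∈{5}] only 5 remains possible at r6c1. So r6c1=5.
Step 23. [r4c2∈{6}] r4c2 is down to just 6 ⇒ r4c2=6.
Step 24. [r3c3∈{2}] r3c3 has the single candidate 2. So r3c3=2.

Answer: 6 1 3 2 5 4 / 2 4 5 1 3 6 / 4 5 2 3 6 1 / 3 6 1 4 2 5 / 1 2 6 5 4 3 / 5 3 4 6 1 2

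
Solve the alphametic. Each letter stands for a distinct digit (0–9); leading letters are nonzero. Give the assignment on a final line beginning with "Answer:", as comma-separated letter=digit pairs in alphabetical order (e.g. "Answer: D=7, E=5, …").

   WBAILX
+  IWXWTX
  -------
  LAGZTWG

Step 1. [col 1: X + X ≡ G (mod 10)] G=0 is one option consistent with column 1 (X + X ≡ G (mod 10), carry-in 0) — take it, so G=0.
Step 2. [L] the sum has 7 digits but both addends have 6; that extra leading digit L is the final carry, namely 1 ⇒ L=1.
Step 3. [col 1: X + X ≡ G (mod 10)] column 1: given G=0, carry-in 0, and digits 0,1 already taken and all letters distinct, X+X≡G (mod 10) forces X=5 ⇒ X=5.
Step 4. [col 2: L + T ≡ W (mod 10)] several values work for W in column 2 (L + T ≡ W (mod 10), carry-in 1); try W=4 ⇒ W=4.
Step 5. [col 2: L + T ≡ W (mod 10)] column 2: given L=1, W=4, carry-in 1, and digits 0,1,4,5 already taken and all letters distinct, L+T≡W (mod 10) forces T=2. So T=2.
Step 6. [col 3: I + W ≡ T (mod 10)] column 3 reads I+W+carry(0)=T with W=4, T=2; with digits 0,1,2,4,5 already taken and all letters distinct, the only value for I is 8 ⇒ I=8.
Step 7. [col 4: A + X ≡ Z (mod 10)] column 4 (A + X ≡ Z (mod 10), carry-in 1) doesn't pin A yet; pick A=3 and continue ⇒ A=3.
Step 8. [col 4: A + X ≡ Z (mod 10)] column 4: given A=3, X=5, carry-in 1, and digits 0,1,2,3,4,5,8 already taken and all letters distinct, A+X≡Z (mod 10) forces Z=9, so Z=9.
Step 9. [col 5: B + W ≡ G (mod 10)] from column 5 (W=4, G=0, carry-in 0, digits 0,1,2,3,4,5,8,9 already taken and all letters distinct): B must equal 6, so B=6.

Answer: A=3, B=6, G=0, I=8, L=1, T=2, W=4, X=5, Z=9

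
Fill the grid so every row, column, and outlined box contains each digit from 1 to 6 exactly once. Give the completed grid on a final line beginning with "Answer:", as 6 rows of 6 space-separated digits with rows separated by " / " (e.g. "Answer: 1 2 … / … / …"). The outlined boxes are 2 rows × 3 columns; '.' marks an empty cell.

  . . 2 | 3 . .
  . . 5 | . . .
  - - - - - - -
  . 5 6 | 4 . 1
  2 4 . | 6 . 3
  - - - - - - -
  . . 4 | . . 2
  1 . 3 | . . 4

Step 1. [r2c6∈{6}] r2c6's peers cover all but 6. So r2c6=6.
Step 2. [r5c2∈{6}] only 6 remains possible at r5c2, so r5c2=6.
Step 3. [r6c4∈{5}] r6c4's peers cover all but 5, so r6c4=5.
Step 4. [r2c4∈{1,2}] across col 4, 2 lands solely at r2c4. So r2c4=2.
Step 5. [r1c2∈{1}] only 1 remains possible at r1c2 ⇒ r1c2=1.
Step 6. [r2c5∈{1,4}] r2c5 is the only open cell in row 2 admitting 1 ⇒ r2c5=1.
Step 7. [r2c1∈{3,4}] across row 2, 4 lands solely at r2c1 ⇒ r2c1=4.
Step 8. [r1c6∈{5}] nothing but 5 survives at r1c6 ⇒ r1c6=5.
Step 9. [r5c1∈{5}] only 5 remains possible at r5c1, so r5c1=5.
Step 10. [r2c2∈{3}] r2c2 is down to just 3 ⇒ r2c2=3.
Step 11. [r1c5∈{4}] only 4 remains possible at r1c5, so r1c5=4.
Step 12. [r3c1∈{3}] nothing but 3 survives at r3c1, so r3c1=3.
Step 13. [r1c1∈{6}] nothing but 6 survives at r1c1, so r1c1=6.
Step 14. [r6c5∈{6}] r6c5 is down to just 6. So r6c5=6.
Step 15. [r6c2∈{2}] nothing but 2 survives at r6c2. So r6c2=2.
Step 16. [r4c5∈{5}] r4c5 is down to just 5. So r4c5=5.
Step 17. [r3c5∈{2}] r3c5 is down to just 2, so r3c5=2.
Step 18. [r5c5∈{3}] r5c5 has the single candidate 3, so r5c5=3.
Step 19. [r5c4∈{1}] r5c4 has the single candidate 1 ⇒ r5c4=1.
Step 20. [r4c3∈{1}] only 1 remains possible at r4c3 ⇒ r4c3=1.

Answer: 6 1 2 3 4 5 / 4 3 5 2 1 6 / 3 5 6 4 2 1 / 2 4 1 6 5 3 / 5 6 4 1 3 2 / 1 2 3 5 6 4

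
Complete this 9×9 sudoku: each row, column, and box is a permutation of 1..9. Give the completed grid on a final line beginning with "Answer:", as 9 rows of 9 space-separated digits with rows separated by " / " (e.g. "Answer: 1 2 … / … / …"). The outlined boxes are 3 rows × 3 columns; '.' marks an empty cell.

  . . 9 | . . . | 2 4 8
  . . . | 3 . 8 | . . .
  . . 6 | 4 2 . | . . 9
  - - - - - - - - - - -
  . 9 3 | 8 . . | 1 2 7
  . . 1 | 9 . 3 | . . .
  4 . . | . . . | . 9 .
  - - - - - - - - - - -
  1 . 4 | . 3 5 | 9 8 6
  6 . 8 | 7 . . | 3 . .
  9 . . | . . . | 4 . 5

Step 1. [r4c1∈{5}] r4c1's peers cover all but 5 ⇒ r4c1=5.
Step 2. [r7c2∈{2,7}] 7 has one home in row 7: r7c2, so r7c2=7.
Step 3. [r2c3∈{2,5,7}] r2c3 is the only open cell in col 3 admitting 5, so r2c3=5.
Step 4. [r8c8∈{1}] r8c8 has the single candidate 1, so r8c8=1.
Step 5. [r9c3∈{2}] only 2 remains possible at r9c3 ⇒ r9c3=2.
Step 6. [r3c8∈{3,5,7}] r3c8 is the only open cell in col 8 admitting 3. So r3c8=3.
Step 7. [r2c5∈{1,6,7,9}] 9 has one home in row 2: r2c5 ⇒ r2c5=9.
Step 8. [r5c8∈{5,6}] 5 has one home in col 8: r5c8 ⇒ r5c8=5.
Step 9. [r8c5∈{4}] r8c5 is down to just 4, so r8c5=4.
Step 10. [r4c5∈{6}] r4c5 is down to just 6, so r4c5=6.
Step 11. [r5c5∈{7}] nothing but 7 survives at r5c5. So r5c5=7.
Step 12. [r2c8∈{6,7}] in col 8, 6 fits only at r2c8. So r2c8=6.
Step 13. [r1c1∈{3,7}] in col 1, 3 fits only at r1c1 ⇒ r1c1=3.
Step 14. [r1c2∈{1}] r1c2 is down to just 1. So r1c2=1.
Step 15. [r3c6∈{1,7}] in row 3, 1 fits only at r3c6 ⇒ r3c6=1.
Step 16. [r6c6∈{2}] r6c6 is down to just 2. So r6c6=2.
Step 17. [r3c2∈{8}] nothing but 8 survives at r3c2. So r3c2=8.
Step 18. [r6c2∈{6}] r6c2 is down to just 6. So r6c2=6.
Step 19. [r5c1∈{2,8}] 8 has one home in col 1: r5c1. So r5c1=8.
Step 20. [r2c1∈{2,7}] col 1 places 2 nowhere but r2c1 ⇒ r2c1=2.
Step 21. [r9c6∈{6}] nothing but 6 survives at r9c6. So r9c6=6.
Step 22. [r9c4∈{1}] only 1 remains possible at r9c4 ⇒ r9c4=1.
Step 23. [r1c5∈{5}] r1c5's peers cover all but 5 ⇒ r1c5=5.
Step 24. [r2c7∈{7}] only 7 remains possible at r2c7 ⇒ r2c7=7.
Step 25. [r8c2∈{5}] r8c2 is down to just 5, so r8c2=5.
Step 26. [r2c9∈{1}] nothing but 1 survives at r2c9, so r2c9=1.
Step 27. [r6c4∈{5}] r6c4's peers cover all but 5, so r6c4=5.
Step 28. [r5c2∈{2}] r5c2's peers cover all but 2. So r5c2=2.
Step 29. [r3c7∈{5}] r3c7 has the single candidate 5, so r3c7=5.
Step 30. [r1c6∈{7}] r1c6 has the single candidate 7 ⇒ r1c6=7.
Step 31. [r8c9∈{2}] r8c9's peers cover all but 2, so r8c9=2.
Step 32. [r2c2∈{4}] nothing but 4 survives at r2c2. So r2c2=4.
Step 33. [r9c5∈{8}] r9c5 has the single candidate 8 ⇒ r9c5=8.
Step 34. [r8c6∈{9}] r8c6's peers cover all but 9 ⇒ r8c6=9.
Step 35. [r6c7∈{8}] only 8 remains possible at r6c7. So r6c7=8.
Step 36. [r3c1∈{7}] nothing but 7 survives at r3c1. So r3c1=7.
Step 37. [r4c6∈{4}] r4c6 has the single candidate 4. So r4c6=4.
Step 38. [r7c4∈{2}] r7c4 is down to just 2. So r7c4=2.
Step 39. [r5c7∈{6}] r5c7 is down to just 6 ⇒ r5c7=6.
Step 40. [r9c8∈{7}] r9c8's peers cover all but 7. So r9c8=7.
Step 41. [r6c5∈{1}] nothing but 1 survives at r6c5. So r6c5=1.
Step 42. [r5c9∈{4}] nothing but 4 survives at r5c9. So r5c9=4.
Step 43. [r6c3∈{7}] nothing but 7 survives at r6c3 ⇒ r6c3=7.
Step 44. [r1c4∈{6}] nothing but 6 survives at r1c4 ⇒ r1c4=6.
Step 45. [r9c2∈{3}] r9c2 has the single candidate 3, so r9c2=3.
Step 46. [r6c9∈{3}] nothing but 3 survives at r6c9, so r6c9=3.

Answer: 3 1 9 6 5 7 2 4 8 / 2 4 5 3 9 8 7 6 1 / 7 8 6 4 2 1 5 3 9 / 5 9 3 8 6 4 1 2 7 / 8 2 1 9 7 3 6 5 4 / 4 6 7 5 1 2 8 9 3 / 1 7 4 2 3 5 9 8 6 / 6 5 8 7 4 9 3 1 2 / 9 3 2 1 8 6 4 7 5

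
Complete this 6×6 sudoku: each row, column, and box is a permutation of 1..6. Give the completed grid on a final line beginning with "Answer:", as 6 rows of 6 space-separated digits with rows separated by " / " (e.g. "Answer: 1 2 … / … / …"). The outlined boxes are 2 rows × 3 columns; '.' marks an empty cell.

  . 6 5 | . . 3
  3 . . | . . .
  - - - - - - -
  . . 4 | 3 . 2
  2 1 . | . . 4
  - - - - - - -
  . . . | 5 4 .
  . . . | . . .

Step 1. [r4c4∈{6}] nothing but 6 survives at r4c4 ⇒ r4c4=6.
Step 2. [r6c5∈{1,2,3,6}] r6c5 is the only open cell in col 5 admitting 3. So r6c5=3.
Step 3. [r6c4∈{1,2}] box 6 places 2 nowhere but r6c4, so r6c4=2.
Step 4. [r2c5∈{1,2,5,6}] 6 has one home in col 5: r2c5 ⇒ r2c5=6.
Step 5. [r3c1∈{5,6}] r3c1 is the only open cell in row 3 admitting 6, so r3c1=6.
Step 6. [r5c1∈{1}] r5c1's peers cover all but 1. So r5c1=1.
Step 7. [r1c1∈{4}] r1c1 has the single candidate 4 ⇒ r1c1=4.
Step 8. [r1c4∈{1}] r1c4 has the single candidate 1. So r1c4=1.
Step 9. [r6c3∈{6}] r6c3 has the single candidate 6 ⇒ r6c3=6.
Step 10. [r3c2∈{5}] r3c2 is down to just 5 ⇒ r3c2=5.
Step 11. [r5c2∈{2,3}] 3 has one home in col 2: r5c2. So r5c2=3.
Step 12. [r5c3∈{2}] only 2 remains possible at r5c3. So r5c3=2.
Step 13. [r6c6∈{1}] r6c6 has the single candidate 1 ⇒ r6c6=1.
Step 14. [r3c5∈{1}] r3c5 is down to just 1. So r3c5=1.
Step 15. [r5c6∈{6}] r5c6's peers cover all but 6, so r5c6=6.
Step 16. [r1c5∈{2}] r1c5 has the single candidate 2, so r1c5=2.
Step 17. [r2c4∈{4}] r2c4's peers cover all but 4. So r2c4=4.
Step 18. [r2c3∈{1}] r2c3 is down to just 1. So r2c3=1.
Step 19. [r2c2∈{2}] r2c2's peers cover all but 2, so r2c2=2.
Step 20. [r6c2∈{4}] nothing but 4 survives at r6c2, so r6c2=4.
Step 21. [r2c6∈{5}] r2c6's peers cover all but 5, so r2c6=5.
Step 22. [r4c3∈{3}] r4c3 is down to just 3, so r4c3=3.
Step 23. [r6c1∈{5}] r6c1's peers cover all but 5, so r6c1=5.
Step 24. [r4c5∈{5}] nothing but 5 survives at r4c5 ⇒ r4c5=5.

Answer: 4 6 5 1 2 3 / 3 2 1 4 6 5 / 6 5 4 3 1 2 / 2 1 3 6 5 4 / 1 3 2 5 4 6 / 5 4 6 2 3 1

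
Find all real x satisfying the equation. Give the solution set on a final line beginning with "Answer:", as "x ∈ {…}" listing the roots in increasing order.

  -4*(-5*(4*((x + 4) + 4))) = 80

Step 1. [-4*(-5*(4*((x + 4) + 4))) = 80] -4·(inner) — divide through by -4, so div: -5*(4*((x + 4) + 4)) = -20.
Step 2. [-5*(4*((x + 4) + 4)) = -20] divide by the outer -5. So div: 4*((x + 4) + 4) = 4.
Step 3. [4*((x + 4) + 4) = 4] leading coefficient 4: divide by 4. So div: (x + 4) + 4 = 1.
Step 4. [(x + 4) + 4 = 1] 4 comes off first (subtract 4) ⇒ sub: x + 4 = -3.
Step 5. [x + 4 = -3] 4 comes off first (subtract 4). So sub: x = -7.

Answer: x ∈ {-7}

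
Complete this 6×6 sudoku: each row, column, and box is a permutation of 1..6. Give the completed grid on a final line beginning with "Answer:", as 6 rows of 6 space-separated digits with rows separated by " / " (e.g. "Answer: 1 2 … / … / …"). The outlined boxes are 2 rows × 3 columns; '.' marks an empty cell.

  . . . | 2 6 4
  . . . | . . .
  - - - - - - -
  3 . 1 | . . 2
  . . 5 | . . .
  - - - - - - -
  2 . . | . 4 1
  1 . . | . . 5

Step 1. [r4c6∈{3,6}] r4c6 is the only open cell in col 6 admitting 6. So r4c6=6.
Step 2. [r1c3∈{3}] r1c3 is down to just 3. So r1c3=3.
Step 3. [r5c3∈{6}] nothing but 6 survives at r5c3, so r5c3=6.
Step 4. [r5c4∈{3}] r5c4 has the single candidate 3. So r5c4=3.
Step 5. [r4c1∈{4}] r4c1 has the single candidate 4. So r4c1=4.
Step 6. [r1c1∈{5}] r1c1 is down to just 5. So r1c1=5.
Step 7. [r2c3∈{2,4}] col 3 places 2 nowhere but r2c3, so r2c3=2.
Step 8. [r2c2∈{1,4,6}] r2c2 is the only open cell in row 2 admitting 4, so r2c2=4.
Step 9. [r4c4∈{1}] r4c4 has the single candidate 1, so r4c4=1.
Step 10. [r2c4∈{5}] only 5 remains possible at r2c4, so r2c4=5.
Step 11. [r2c5∈{1,3}] row 2 places 1 nowhere but r2c5, so r2c5=1.
Step 12. [r4c2∈{2}] r4c2's peers cover all but 2. So r4c2=2.
Step 13. [r3c2∈{6}] r3c2 has the single candidate 6 ⇒ r3c2=6.
Step 14. [r2c1∈{6}] only 6 remains possible at r2c1. So r2c1=6.
Step 15. [r6c2∈{3}] r6c2's peers cover all but 3. So r6c2=3.
Step 16. [r2c6∈{3}] r2c6 has the single candidate 3. So r2c6=3.
Step 17. [r5c2∈{5}] r5c2 is down to just 5 ⇒ r5c2=5.
Step 18. [r4c5∈{3}] r4c5 is down to just 3. So r4c5=3.
Step 19. [r3c5∈{5}] r3c5 has the single candidate 5. So r3c5=5.
Step 20. [r6c5∈{2}] only 2 remains possible at r6c5. So r6c5=2.
Step 21. [r1c2∈{1}] r1c2's peers cover all but 1. So r1c2=1.
Step 22. [r6c3∈{4}] only 4 remains possible at r6c3 ⇒ r6c3=4.
Step 23. [r3c4∈{4}] nothing but 4 survives at r3c4, so r3c4=4.
Step 24. [r6c4∈{6}] r6c4 has the single candidate 6. So r6c4=6.

Answer: 5 1 3 2 6 4 / 6 4 2 5 1 3 / 3 6 1 4 5 2 / 4 2 5 1 3 6 / 2 5 6 3 4 1 / 1 3 4 6 2 5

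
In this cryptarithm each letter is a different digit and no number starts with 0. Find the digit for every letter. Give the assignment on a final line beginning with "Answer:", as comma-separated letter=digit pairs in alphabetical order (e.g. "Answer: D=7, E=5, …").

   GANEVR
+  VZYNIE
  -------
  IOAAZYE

Step 1. [I] I is the leading digit of a 7-digit sum of two 6-digit numbers; the final carry is exactly 1 ⇒ I=1.
Step 2. [col 1: R + E ≡ E (mod 10)] column 1: given nothing yet, carry-in 0, and digits 1 already taken and all letters distinct, R+E≡E (mod 10) forces R=0, so R=0.
Step 3. [col 1: R + E ≡ E (mod 10)] no forcing yet in column 1 (carry-in 0); E=2 is free and consistent — try it, so E=2.
Step 4. [col 2: V + I ≡ Y (mod 10)] Y=6 is one option consistent with column 2 (V + I ≡ Y (mod 10), carry-in 0) — take it, so Y=6.
Step 5. [col 2: V + I ≡ Y (mod 10)] from column 2 (I=1, Y=6, carry-in 0, digits 0,1,2,6 already taken and all letters distinct): V must equal 5 ⇒ V=5.
Step 6. [col 3: E + N ≡ Z (mod 10)] from column 3 (E=2, carry-in 0, digits 0,1,2,5,6 already taken and all letters distinct): N must equal 7. So N=7.
Step 7. [col 3: E + N ≡ Z (mod 10)] from column 3 (E=2, N=7, carry-in 0, digits 0,1,2,5,6,7 already taken and all letters distinct): Z must equal 9 ⇒ Z=9.
Step 8. [col 4: N + Y ≡ A (mod 10)] column 4 reads N+Y+carry(0)=A with N=7, Y=6; with digits 0,1,2,5,6,7,9 already taken and all letters distinct, the only value for A is 3 ⇒ A=3.
Step 9. [col 6: G + V ≡ O (mod 10)] column 6: given V=5, carry-in 1, and digits 0,1,2,3,5,6,7,9 already taken and all letters distinct, G+V≡O (mod 10) forces G=8. So G=8.
Step 10. [col 6: G + V ≡ O (mod 10)] from column 6 (G=8, V=5, carry-in 1, digits 0,1,2,3,5,6,7,8,9 already taken and all letters distinct): O must equal 4, so O=4.

Answer: A=3, E=2, G=8, I=1, N=7, O=4, R=0, V=5, Y=6, Z=9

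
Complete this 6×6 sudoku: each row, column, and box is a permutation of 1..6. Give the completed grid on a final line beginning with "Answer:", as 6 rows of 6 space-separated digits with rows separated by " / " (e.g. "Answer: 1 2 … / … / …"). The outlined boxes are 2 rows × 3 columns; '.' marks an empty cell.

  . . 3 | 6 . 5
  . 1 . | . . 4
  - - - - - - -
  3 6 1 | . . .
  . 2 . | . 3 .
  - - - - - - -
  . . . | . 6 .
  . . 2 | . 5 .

Step 1. [r5c2∈{3,4,5}] 5 has one home in col 2: r5c2, so r5c2=5.
Step 2. [r5c3∈{4}] r5c3 has the single candidate 4. So r5c3=4.
Step 3. [r2c5∈{2}] nothing but 2 survives at r2c5, so r2c5=2.
Step 4. [r6c4∈{1,3,4}] across row 6, 4 lands solely at r6c4, so r6c4=4.
Step 5. [r5c1∈{1}] only 1 remains possible at r5c1. So r5c1=1.
Step 6. [r4c3∈{5}] r4c3 has the single candidate 5 ⇒ r4c3=5.
Step 7. [r3c6∈{2}] only 2 remains possible at r3c6, so r3c6=2.
Step 8. [r5c6∈{3}] r5c6 has the single candidate 3 ⇒ r5c6=3.
Step 9. [r4c4∈{1}] r4c4's peers cover all but 1 ⇒ r4c4=1.
Step 10. [r1c2∈{4}] nothing but 4 survives at r1c2 ⇒ r1c2=4.
Step 11. [r6c1∈{6}] r6c1's peers cover all but 6 ⇒ r6c1=6.
Step 12. [r3c4∈{5}] r3c4 is down to just 5 ⇒ r3c4=5.
Step 13. [r1c1∈{2}] r1c1 is down to just 2, so r1c1=2.
Step 14. [r2c1∈{5}] nothing but 5 survives at r2c1, so r2c1=5.
Step 15. [r4c6∈{6}] r4c6's peers cover all but 6, so r4c6=6.
Step 16. [r3c5∈{4}] r3c5 has the single candidate 4 ⇒ r3c5=4.
Step 17. [r6c2∈{3}] only 3 remains possible at r6c2, so r6c2=3.
Step 18. [r5c4∈{2}] nothing but 2 survives at r5c4. So r5c4=2.
Step 19. [r1c5∈{1}] only 1 remains possible at r1c5 ⇒ r1c5=1.
Step 20. [r4c1∈{4}] r4c1 has the single candidate 4 ⇒ r4c1=4.
Step 21. [r2c4∈{3}] only 3 remains possible at r2c4. So r2c4=3.
Step 22. [r6c6∈{1}] r6c6's peers cover all but 1, so r6c6=1.
Step 23. [r2c3∈{6}] r2c3's peers cover all but 6. So r2c3=6.

Answer: 2 4 3 6 1 5 / 5 1 6 3 2 4 / 3 6 1 5 4 2 / 4 2 5 1 3 6 / 1 5 4 2 6 3 / 6 3 2 4 5 1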